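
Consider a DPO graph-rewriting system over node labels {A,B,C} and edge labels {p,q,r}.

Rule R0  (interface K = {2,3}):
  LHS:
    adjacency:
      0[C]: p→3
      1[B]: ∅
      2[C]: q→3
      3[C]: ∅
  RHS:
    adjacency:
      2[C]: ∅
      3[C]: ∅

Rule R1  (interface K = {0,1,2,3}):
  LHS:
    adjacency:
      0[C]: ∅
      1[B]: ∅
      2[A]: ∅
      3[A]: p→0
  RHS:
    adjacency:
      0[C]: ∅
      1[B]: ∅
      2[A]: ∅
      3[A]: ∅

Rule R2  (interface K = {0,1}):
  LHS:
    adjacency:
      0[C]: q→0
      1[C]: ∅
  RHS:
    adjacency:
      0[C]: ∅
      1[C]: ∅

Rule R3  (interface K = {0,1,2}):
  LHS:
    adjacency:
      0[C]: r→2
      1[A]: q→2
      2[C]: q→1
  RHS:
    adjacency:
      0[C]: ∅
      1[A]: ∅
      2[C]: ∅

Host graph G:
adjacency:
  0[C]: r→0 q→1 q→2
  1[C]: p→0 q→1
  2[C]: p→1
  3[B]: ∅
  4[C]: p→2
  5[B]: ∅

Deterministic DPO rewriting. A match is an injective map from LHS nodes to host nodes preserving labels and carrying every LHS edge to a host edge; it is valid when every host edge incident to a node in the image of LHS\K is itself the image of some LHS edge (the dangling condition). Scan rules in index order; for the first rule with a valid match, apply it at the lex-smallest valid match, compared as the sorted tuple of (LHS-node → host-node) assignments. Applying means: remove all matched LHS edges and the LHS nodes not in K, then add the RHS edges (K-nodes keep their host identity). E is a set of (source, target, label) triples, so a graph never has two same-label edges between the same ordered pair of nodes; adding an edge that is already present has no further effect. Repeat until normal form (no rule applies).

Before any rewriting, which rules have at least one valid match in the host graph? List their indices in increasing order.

R0: 2 valid matches — {0↦4, 1↦3, 2↦0, 3↦2}, {0↦4, 1↦5, 2↦0, 3↦2}
R1: no valid match — LHS pattern not found
R2: 3 valid matches — {0↦1, 1↦0}, {0↦1, 1↦2}, {0↦1, 1↦4}
R3: no valid match — LHS pattern not found

Answer: [R0,R2]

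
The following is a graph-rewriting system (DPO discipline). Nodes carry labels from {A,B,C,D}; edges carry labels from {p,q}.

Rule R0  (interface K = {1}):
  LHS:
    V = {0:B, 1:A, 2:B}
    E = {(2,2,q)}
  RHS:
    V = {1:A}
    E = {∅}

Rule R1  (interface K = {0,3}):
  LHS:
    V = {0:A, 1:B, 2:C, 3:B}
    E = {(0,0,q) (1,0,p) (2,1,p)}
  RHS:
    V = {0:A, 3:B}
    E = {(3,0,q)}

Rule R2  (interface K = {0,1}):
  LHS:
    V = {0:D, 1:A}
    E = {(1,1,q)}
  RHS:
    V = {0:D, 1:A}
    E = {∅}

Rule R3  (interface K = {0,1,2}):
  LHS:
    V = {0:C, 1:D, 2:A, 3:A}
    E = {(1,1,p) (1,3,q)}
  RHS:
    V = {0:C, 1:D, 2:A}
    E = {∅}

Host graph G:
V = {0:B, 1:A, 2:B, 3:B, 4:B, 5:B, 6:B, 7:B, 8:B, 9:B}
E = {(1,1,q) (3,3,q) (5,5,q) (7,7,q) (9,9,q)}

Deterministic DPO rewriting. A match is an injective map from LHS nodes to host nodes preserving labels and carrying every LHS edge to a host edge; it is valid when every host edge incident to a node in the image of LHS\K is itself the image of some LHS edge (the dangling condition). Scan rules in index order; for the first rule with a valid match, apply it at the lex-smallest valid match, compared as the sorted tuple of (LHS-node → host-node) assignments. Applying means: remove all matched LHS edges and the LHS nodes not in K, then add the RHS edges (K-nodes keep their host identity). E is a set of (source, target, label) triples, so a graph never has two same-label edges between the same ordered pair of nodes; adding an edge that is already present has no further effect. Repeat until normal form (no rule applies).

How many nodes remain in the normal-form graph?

Answer: 2

Derivation:
start.  V:10 E:5  edges: 1-q->1 3-q->3 5-q->5 7-q->7 9-q->9
1. fire R0 via {0↦0, 1↦1, 2↦3}  →  V:8 E:4  edges: 1-q->1 5-q->5 7-q->7 9-q->9
2. fire R0 via {0↦2, 1↦1, 2↦5}  →  V:6 E:3  edges: 1-q->1 7-q->7 9-q->9
3. fire R0 via {0↦4, 1↦1, 2↦7}  →  V:4 E:2  edges: 1-q->1 9-q->9
4. fire R0 via {0↦6, 1↦1, 2↦9}  →  V:2 E:1  edges: 1-q->1
normal form: no rule applies after step 4
NF nodes: {1:A, 8:B}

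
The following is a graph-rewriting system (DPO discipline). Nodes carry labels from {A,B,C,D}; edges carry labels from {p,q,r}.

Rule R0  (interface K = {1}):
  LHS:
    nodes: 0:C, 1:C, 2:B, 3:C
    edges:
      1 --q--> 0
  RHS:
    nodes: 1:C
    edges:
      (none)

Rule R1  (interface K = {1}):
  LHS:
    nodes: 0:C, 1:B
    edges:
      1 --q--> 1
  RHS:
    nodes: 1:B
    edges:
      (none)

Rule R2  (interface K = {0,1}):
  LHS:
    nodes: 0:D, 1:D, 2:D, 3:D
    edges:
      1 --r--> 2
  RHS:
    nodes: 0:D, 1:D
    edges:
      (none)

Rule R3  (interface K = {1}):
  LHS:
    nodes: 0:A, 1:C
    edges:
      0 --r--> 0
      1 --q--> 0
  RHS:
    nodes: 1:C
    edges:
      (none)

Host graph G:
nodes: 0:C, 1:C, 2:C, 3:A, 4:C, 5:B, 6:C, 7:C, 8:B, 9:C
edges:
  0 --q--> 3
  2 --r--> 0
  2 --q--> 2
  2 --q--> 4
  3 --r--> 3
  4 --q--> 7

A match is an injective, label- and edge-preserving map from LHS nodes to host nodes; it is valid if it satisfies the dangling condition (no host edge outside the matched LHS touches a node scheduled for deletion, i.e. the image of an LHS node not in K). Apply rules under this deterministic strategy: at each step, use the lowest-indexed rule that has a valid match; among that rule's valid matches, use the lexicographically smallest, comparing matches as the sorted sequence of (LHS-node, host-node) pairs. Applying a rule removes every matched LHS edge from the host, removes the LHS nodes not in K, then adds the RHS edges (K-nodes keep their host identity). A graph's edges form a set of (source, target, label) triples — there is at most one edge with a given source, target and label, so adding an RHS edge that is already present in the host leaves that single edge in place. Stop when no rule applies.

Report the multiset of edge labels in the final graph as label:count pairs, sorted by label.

start.  V:10 E:6  edges: 0-q->3 2-r->0 2-q->2 2-q->4 3-r->3 4-q->7
1. fire R0 via {0↦7, 1↦4, 2↦5, 3↦1}  →  V:7 E:5  edges: 0-q->3 2-r->0 2-q->2 2-q->4 3-r->3
2. fire R0 via {0↦4, 1↦2, 2↦8, 3↦6}  →  V:4 E:4  edges: 0-q->3 2-r->0 2-q->2 3-r->3
3. fire R3 via {0↦3, 1↦0}  →  V:3 E:2  edges: 2-r->0 2-q->2
normal form: no rule applies after step 3
NF edges: [(2, 0, 'r'), (2, 2, 'q')]

Answer: q:1 r:1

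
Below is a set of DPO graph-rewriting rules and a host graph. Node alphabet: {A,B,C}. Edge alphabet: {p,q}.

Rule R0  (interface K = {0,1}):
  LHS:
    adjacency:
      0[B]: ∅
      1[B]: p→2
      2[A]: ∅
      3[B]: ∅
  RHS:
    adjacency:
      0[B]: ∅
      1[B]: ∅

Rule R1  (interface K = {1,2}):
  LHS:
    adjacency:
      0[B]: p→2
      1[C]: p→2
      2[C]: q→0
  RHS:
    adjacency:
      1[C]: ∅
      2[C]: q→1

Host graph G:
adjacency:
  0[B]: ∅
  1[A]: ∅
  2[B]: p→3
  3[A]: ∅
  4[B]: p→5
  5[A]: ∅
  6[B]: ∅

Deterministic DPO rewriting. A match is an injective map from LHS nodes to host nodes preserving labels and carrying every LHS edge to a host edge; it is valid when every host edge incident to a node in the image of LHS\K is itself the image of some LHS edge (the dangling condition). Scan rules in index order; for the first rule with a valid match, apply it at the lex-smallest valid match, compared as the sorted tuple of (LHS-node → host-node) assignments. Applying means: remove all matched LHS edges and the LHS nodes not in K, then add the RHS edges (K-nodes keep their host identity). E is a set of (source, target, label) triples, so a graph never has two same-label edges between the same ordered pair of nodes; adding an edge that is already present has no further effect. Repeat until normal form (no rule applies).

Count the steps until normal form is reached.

Answer: 2

Steps:
start.  V:7 E:2  edges: 2-p->3 4-p->5
1. fire R0 via {0↦0, 1↦2, 2↦3, 3↦6}  →  V:5 E:1  edges: 4-p->5
2. fire R0 via {0↦0, 1↦4, 2↦5, 3↦2}  →  V:3 E:0  edges: ∅
normal form: no rule applies after step 2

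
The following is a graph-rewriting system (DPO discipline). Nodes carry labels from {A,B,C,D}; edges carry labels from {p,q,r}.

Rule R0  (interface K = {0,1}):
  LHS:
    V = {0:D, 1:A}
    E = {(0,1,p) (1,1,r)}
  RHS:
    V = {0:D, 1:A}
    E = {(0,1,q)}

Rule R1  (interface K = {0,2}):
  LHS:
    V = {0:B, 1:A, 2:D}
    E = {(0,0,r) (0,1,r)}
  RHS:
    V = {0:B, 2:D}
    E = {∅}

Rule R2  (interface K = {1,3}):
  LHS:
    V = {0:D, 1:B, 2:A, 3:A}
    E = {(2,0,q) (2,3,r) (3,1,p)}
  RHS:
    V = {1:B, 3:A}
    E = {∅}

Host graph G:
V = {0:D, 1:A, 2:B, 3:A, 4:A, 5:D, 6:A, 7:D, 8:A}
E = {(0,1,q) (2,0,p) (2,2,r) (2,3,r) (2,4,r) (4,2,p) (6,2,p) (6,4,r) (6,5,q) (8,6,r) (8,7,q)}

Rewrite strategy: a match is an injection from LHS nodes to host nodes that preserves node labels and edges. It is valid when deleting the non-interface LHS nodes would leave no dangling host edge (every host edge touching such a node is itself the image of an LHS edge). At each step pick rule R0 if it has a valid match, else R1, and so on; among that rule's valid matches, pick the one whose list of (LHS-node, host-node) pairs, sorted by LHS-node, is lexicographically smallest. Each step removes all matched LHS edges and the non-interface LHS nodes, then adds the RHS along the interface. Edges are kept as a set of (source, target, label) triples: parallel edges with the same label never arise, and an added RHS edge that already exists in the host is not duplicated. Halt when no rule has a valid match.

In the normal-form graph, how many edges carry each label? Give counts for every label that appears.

start.  V:9 E:11  edges: 0-q->1 2-p->0 2-r->2 2-r->3 2-r->4 4-p->2 6-p->2 6-r->4 6-q->5 8-r->6 8-q->7
1. fire R1 via {0↦2, 1↦3, 2↦0}  →  V:8 E:9  edges: 0-q->1 2-p->0 2-r->4 4-p->2 6-p->2 6-r->4 6-q->5 8-r->6 8-q->7
2. fire R2 via {0↦7, 1↦2, 2↦8, 3↦6}  →  V:6 E:6  edges: 0-q->1 2-p->0 2-r->4 4-p->2 6-r->4 6-q->5
3. fire R2 via {0↦5, 1↦2, 2↦6, 3↦4}  →  V:4 E:3  edges: 0-q->1 2-p->0 2-r->4
normal form: no rule applies after step 3
NF edges: [(0, 1, 'q'), (2, 0, 'p'), (2, 4, 'r')]

Answer: p:1 q:1 r:1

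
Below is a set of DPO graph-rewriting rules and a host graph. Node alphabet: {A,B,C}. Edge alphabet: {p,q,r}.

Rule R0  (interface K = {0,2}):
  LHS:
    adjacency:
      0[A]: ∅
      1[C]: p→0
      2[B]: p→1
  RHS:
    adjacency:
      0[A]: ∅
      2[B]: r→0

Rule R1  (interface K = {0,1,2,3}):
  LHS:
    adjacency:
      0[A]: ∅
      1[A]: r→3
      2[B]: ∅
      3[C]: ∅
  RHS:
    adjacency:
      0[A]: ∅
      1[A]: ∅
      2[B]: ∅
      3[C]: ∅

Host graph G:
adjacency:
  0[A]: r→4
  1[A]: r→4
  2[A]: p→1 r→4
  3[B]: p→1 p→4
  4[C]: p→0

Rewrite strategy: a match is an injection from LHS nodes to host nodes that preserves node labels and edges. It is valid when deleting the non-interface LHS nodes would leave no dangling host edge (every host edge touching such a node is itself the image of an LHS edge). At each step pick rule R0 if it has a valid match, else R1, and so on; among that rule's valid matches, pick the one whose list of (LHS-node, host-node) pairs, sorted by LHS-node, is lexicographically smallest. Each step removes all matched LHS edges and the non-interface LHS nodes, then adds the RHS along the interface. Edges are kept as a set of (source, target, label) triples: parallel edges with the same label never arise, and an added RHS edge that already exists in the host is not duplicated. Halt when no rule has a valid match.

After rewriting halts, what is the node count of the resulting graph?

[0] host  ⇒  5 nodes, 7 edges  {0-r->4 1-r->4 2-p->1 2-r->4 3-p->1 3-p->4 4-p->0}
[1] R1 @ {0↦0, 1↦1, 2↦3, 3↦4}  ⇒  5 nodes, 6 edges  {0-r->4 2-p->1 2-r->4 3-p->1 3-p->4 4-p->0}
[2] R1 @ {0↦0, 1↦2, 2↦3, 3↦4}  ⇒  5 nodes, 5 edges  {0-r->4 2-p->1 3-p->1 3-p->4 4-p->0}
[3] R1 @ {0↦1, 1↦0, 2↦3, 3↦4}  ⇒  5 nodes, 4 edges  {2-p->1 3-p->1 3-p->4 4-p->0}
[4] R0 @ {0↦0, 1↦4, 2↦3}  ⇒  4 nodes, 3 edges  {2-p->1 3-r->0 3-p->1}
normal form: no rule applies after step 4
NF nodes: {0:A, 1:A, 2:A, 3:B}

Answer: 4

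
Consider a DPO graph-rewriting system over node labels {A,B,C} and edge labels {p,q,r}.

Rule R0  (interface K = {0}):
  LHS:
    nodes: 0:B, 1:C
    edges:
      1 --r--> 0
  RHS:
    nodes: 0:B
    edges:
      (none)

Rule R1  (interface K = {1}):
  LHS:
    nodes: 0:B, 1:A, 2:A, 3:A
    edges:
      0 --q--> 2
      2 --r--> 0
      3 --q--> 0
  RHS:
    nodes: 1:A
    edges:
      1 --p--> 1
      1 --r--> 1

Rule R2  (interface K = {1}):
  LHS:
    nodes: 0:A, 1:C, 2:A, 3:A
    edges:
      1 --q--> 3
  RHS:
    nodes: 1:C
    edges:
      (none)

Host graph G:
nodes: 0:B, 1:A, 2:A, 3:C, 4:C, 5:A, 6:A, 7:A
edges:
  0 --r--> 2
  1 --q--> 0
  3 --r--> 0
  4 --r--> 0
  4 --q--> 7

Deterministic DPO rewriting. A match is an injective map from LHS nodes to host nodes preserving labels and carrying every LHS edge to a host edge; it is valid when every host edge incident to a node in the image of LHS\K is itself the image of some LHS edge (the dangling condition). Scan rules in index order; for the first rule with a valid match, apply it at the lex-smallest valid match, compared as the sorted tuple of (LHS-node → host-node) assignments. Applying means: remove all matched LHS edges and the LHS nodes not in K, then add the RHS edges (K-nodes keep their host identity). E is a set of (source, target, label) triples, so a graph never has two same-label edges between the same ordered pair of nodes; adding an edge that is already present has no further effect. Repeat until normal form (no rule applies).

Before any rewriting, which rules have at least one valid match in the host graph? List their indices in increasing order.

Answer: [R0,R2]

Rewrite trace:
R0: 1 valid match — {0↦0, 1↦3}
R1: no valid match — LHS pattern not found
R2: 2 valid matches — {0↦5, 1↦4, 2↦6, 3↦7}, {0↦6, 1↦4, 2↦5, 3↦7}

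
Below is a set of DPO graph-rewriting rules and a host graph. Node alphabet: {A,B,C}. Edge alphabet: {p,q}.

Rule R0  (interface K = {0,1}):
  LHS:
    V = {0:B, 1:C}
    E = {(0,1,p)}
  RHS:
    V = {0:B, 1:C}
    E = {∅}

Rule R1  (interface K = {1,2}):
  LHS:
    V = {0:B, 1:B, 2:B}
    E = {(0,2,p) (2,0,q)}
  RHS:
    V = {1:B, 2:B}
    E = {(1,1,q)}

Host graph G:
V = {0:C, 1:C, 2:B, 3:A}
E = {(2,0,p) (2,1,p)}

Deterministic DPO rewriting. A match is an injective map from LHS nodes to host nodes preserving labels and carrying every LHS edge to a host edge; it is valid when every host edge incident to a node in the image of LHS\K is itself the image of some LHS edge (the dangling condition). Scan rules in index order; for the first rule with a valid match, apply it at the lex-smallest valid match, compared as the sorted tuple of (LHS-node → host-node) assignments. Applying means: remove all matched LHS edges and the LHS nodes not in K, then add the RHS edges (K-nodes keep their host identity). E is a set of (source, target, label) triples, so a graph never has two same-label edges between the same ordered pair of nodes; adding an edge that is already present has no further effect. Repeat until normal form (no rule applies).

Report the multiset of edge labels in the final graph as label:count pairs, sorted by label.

Answer: (no edges)

Steps:
initial: |V|=4 |E|=2  E = 2-p->0 2-p->1
step 1: apply R0 at {0↦2, 1↦0}  → |V|=4 |E|=1  E = 2-p->1
step 2: apply R0 at {0↦2, 1↦1}  → |V|=4 |E|=0  E = ∅
final graph: no rule applies after step 2
NF edges: []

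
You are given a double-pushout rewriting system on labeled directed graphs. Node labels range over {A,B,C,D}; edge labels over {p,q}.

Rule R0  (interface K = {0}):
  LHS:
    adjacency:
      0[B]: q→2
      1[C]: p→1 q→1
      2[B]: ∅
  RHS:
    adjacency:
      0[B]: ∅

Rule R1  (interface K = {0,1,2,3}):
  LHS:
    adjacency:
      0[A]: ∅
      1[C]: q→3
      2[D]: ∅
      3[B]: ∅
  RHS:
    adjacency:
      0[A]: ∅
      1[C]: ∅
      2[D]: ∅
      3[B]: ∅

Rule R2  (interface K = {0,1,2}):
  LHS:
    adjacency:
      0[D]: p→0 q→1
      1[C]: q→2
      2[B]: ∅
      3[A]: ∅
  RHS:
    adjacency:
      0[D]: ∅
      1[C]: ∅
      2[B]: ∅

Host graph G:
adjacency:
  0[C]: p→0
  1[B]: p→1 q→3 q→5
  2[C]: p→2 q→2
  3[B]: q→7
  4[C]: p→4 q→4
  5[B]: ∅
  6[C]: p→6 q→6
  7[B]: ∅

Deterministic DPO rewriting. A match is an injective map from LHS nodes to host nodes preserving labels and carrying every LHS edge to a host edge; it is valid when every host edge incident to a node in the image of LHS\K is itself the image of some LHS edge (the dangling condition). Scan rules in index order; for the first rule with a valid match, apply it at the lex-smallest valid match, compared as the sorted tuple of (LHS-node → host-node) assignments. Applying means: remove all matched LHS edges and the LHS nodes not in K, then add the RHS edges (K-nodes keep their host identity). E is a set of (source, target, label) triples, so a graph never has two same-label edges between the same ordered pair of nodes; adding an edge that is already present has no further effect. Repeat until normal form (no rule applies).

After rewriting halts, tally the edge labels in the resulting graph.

start.  V:8 E:11  edges: 0-p->0 1-p->1 1-q->3 1-q->5 2-p->2 2-q->2 3-q->7 4-p->4 4-q->4 6-p->6 6-q->6
1. fire R0 via {0↦1, 1↦2, 2↦5}  →  V:6 E:8  edges: 0-p->0 1-p->1 1-q->3 3-q->7 4-p->4 4-q->4 6-p->6 6-q->6
2. fire R0 via {0↦3, 1↦4, 2↦7}  →  V:4 E:5  edges: 0-p->0 1-p->1 1-q->3 6-p->6 6-q->6
3. fire R0 via {0↦1, 1↦6, 2↦3}  →  V:2 E:2  edges: 0-p->0 1-p->1
normal form: no rule applies after step 3
NF edges: [(0, 0, 'p'), (1, 1, 'p')]

Answer: p:2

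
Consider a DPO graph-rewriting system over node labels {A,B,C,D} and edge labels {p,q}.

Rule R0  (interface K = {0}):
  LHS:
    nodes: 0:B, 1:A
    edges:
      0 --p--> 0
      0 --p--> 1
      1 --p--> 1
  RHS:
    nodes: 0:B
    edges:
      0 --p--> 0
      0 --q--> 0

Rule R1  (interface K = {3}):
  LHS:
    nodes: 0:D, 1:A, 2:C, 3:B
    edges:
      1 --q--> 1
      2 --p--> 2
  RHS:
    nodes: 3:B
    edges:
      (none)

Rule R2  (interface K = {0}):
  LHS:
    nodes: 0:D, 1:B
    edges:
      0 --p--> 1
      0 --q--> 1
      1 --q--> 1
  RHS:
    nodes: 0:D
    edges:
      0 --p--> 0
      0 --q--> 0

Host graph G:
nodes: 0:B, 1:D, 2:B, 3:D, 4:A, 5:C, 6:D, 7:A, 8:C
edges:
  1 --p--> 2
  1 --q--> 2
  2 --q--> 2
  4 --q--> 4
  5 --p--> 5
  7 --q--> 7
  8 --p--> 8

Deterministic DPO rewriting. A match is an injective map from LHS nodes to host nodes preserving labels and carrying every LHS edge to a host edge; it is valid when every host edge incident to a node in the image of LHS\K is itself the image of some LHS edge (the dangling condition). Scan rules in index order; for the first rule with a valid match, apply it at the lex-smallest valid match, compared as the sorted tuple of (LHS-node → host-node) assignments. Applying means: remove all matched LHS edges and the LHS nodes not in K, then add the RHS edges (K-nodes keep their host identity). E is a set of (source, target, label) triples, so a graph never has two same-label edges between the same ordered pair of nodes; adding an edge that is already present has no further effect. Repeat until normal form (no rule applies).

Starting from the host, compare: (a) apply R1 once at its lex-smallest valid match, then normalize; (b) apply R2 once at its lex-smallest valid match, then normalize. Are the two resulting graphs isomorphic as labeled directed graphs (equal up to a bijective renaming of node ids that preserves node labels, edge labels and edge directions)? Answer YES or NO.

branch R1-first: apply at {0↦3, 1↦4, 2↦5, 3↦0} → |E|=5, then 2 more step(s) → NF |V|=2 |E|=2 V={0:B, 1:D} E=1-p->1 1-q->1
branch R2-first: apply at {0↦1, 1↦2} → |E|=6, then 2 more step(s) → NF |V|=2 |E|=2 V={0:B, 1:D} E=1-p->1 1-q->1
graphs isomorphic (equal up to label-preserving node renaming)

Answer: YES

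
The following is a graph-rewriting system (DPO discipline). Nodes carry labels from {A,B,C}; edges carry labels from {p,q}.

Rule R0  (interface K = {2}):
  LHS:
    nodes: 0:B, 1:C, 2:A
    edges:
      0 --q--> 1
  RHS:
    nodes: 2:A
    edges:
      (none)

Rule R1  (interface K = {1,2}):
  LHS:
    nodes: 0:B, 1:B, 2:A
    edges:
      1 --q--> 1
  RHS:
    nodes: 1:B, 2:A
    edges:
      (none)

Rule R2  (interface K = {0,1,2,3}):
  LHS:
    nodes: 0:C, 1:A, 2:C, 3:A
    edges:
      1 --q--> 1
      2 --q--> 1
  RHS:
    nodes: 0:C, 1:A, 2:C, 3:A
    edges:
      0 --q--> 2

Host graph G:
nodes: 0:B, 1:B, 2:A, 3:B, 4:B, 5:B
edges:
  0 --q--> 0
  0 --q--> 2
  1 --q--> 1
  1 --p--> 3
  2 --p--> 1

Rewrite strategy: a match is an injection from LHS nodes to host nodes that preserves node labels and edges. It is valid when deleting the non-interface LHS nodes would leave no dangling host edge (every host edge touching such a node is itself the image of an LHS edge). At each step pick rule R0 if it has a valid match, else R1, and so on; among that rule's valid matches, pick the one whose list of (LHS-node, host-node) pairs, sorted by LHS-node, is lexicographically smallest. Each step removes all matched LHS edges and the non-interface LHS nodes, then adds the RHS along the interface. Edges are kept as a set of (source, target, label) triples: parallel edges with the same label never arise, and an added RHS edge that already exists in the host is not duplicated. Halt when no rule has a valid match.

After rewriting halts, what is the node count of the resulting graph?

Answer: 4

Derivation:
initial: |V|=6 |E|=5  E = 0-q->0 0-q->2 1-q->1 1-p->3 2-p->1
step 1: apply R1 at {0↦4, 1↦0, 2↦2}  → |V|=5 |E|=4  E = 0-q->2 1-q->1 1-p->3 2-p->1
step 2: apply R1 at {0↦5, 1↦1, 2↦2}  → |V|=4 |E|=3  E = 0-q->2 1-p->3 2-p->1
normal form: no rule applies after step 2
NF nodes: {0:B, 1:B, 2:A, 3:B}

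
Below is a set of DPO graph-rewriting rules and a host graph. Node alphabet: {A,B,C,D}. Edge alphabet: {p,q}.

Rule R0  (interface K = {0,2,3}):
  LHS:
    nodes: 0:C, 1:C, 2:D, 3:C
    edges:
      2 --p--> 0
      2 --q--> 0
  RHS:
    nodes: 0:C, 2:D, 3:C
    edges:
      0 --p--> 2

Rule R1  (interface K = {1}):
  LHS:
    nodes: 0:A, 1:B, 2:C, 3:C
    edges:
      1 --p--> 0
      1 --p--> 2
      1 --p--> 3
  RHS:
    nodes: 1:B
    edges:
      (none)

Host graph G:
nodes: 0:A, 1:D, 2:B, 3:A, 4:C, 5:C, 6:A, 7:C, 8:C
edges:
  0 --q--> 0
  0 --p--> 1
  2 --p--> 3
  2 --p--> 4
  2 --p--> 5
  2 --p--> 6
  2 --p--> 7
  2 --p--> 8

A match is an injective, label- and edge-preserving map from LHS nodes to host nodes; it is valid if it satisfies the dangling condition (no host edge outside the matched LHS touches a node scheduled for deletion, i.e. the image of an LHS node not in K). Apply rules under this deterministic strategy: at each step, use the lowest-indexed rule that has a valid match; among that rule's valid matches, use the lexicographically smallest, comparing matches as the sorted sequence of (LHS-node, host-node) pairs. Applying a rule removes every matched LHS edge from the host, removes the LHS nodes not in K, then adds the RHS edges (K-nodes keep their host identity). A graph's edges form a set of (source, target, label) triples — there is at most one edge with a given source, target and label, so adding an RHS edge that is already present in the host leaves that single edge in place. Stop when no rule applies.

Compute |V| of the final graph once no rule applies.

Answer: 3

Rewrite trace:
start.  V:9 E:8  edges: 0-q->0 0-p->1 2-p->3 2-p->4 2-p->5 2-p->6 2-p->7 2-p->8
1. fire R1 via {0↦3, 1↦2, 2↦4, 3↦5}  →  V:6 E:5  edges: 0-q->0 0-p->1 2-p->6 2-p->7 2-p->8
2. fire R1 via {0↦6, 1↦2, 2↦7, 3↦8}  →  V:3 E:2  edges: 0-q->0 0-p->1
normal form: no rule applies after step 2
NF nodes: {0:A, 1:D, 2:B}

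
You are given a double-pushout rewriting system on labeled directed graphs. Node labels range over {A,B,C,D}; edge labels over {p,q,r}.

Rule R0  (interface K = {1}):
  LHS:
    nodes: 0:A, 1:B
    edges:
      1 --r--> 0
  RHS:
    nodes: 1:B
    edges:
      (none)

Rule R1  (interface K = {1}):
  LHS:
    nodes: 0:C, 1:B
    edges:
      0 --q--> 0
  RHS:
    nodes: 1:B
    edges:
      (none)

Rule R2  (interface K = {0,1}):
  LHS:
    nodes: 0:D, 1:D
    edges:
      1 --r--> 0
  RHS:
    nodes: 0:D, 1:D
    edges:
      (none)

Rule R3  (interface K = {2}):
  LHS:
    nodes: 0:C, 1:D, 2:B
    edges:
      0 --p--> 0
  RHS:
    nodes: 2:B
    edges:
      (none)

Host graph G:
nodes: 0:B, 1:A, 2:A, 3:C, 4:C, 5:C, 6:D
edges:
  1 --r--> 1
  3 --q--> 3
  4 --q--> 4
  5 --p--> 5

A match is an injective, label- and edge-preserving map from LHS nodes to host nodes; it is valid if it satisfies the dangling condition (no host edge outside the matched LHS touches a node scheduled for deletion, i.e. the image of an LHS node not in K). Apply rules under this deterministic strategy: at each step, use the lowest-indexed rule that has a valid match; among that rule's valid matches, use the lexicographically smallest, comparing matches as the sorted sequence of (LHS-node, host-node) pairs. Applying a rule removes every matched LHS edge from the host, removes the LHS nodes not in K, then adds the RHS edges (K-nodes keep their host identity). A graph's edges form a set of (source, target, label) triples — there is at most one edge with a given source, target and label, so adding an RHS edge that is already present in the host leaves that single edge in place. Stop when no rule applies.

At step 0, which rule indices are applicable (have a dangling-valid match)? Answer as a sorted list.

Answer: [R1,R3]

Steps:
R0: no valid match — LHS pattern not found
R1: 2 valid matches — {0↦3, 1↦0}, {0↦4, 1↦0}
R2: no valid match — LHS pattern not found
R3: 1 valid match — {0↦5, 1↦6, 2↦0}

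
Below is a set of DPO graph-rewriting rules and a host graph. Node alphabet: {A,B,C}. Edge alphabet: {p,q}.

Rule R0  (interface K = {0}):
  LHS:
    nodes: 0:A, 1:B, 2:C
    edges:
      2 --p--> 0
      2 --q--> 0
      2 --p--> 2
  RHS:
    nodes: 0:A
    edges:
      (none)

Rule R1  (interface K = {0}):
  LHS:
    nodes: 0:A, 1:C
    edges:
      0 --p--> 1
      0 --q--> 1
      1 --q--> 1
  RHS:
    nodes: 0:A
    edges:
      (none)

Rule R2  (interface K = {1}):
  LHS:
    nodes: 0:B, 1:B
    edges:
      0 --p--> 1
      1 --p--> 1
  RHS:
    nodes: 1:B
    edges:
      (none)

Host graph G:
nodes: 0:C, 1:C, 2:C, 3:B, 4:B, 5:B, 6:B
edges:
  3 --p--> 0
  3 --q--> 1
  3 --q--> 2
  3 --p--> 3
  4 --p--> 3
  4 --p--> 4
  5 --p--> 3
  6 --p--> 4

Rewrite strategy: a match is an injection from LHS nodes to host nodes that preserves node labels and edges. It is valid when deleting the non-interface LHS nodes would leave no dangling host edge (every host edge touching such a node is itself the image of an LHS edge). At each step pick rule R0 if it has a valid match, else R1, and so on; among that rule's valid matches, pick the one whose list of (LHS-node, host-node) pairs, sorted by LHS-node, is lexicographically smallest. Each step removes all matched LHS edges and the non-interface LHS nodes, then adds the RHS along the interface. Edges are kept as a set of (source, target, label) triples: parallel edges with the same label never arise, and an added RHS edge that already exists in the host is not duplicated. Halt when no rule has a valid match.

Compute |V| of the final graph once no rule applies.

[0] host  ⇒  7 nodes, 8 edges  {3-p->0 3-q->1 3-q->2 3-p->3 4-p->3 4-p->4 5-p->3 6-p->4}
[1] R2 @ {0↦5, 1↦3}  ⇒  6 nodes, 6 edges  {3-p->0 3-q->1 3-q->2 4-p->3 4-p->4 6-p->4}
[2] R2 @ {0↦6, 1↦4}  ⇒  5 nodes, 4 edges  {3-p->0 3-q->1 3-q->2 4-p->3}
final graph: no rule applies after step 2
NF nodes: {0:C, 1:C, 2:C, 3:B, 4:B}

Answer: 5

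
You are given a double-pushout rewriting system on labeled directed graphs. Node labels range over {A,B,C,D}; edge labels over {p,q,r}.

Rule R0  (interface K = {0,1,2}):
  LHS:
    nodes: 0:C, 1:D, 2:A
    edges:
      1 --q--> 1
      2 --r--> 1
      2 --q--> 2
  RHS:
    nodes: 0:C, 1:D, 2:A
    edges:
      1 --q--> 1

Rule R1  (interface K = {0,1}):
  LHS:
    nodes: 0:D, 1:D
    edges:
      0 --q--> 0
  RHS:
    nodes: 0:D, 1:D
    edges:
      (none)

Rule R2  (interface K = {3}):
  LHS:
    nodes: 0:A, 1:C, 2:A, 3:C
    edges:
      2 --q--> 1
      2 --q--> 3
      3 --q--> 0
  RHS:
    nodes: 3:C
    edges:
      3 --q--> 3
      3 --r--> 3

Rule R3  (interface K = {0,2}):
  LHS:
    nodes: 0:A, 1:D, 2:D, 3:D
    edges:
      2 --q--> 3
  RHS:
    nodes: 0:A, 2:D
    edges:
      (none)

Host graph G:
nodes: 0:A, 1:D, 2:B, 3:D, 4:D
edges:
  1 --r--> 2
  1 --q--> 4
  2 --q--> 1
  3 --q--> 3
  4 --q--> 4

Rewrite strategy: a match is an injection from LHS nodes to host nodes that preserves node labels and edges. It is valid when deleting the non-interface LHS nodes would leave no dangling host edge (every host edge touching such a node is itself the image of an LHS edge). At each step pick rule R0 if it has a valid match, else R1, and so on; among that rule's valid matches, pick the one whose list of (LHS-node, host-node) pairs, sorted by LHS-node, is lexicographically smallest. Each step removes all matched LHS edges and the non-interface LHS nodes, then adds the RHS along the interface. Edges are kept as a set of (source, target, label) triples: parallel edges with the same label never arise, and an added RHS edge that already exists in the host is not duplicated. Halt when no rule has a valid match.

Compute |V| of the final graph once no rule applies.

[0] host  ⇒  5 nodes, 5 edges  {1-r->2 1-q->4 2-q->1 3-q->3 4-q->4}
[1] R1 @ {0↦3, 1↦1}  ⇒  5 nodes, 4 edges  {1-r->2 1-q->4 2-q->1 4-q->4}
[2] R1 @ {0↦4, 1↦1}  ⇒  5 nodes, 3 edges  {1-r->2 1-q->4 2-q->1}
[3] R3 @ {0↦0, 1↦3, 2↦1, 3↦4}  ⇒  3 nodes, 2 edges  {1-r->2 2-q->1}
normal form: no rule applies after step 3
NF nodes: {0:A, 1:D, 2:B}

Answer: 3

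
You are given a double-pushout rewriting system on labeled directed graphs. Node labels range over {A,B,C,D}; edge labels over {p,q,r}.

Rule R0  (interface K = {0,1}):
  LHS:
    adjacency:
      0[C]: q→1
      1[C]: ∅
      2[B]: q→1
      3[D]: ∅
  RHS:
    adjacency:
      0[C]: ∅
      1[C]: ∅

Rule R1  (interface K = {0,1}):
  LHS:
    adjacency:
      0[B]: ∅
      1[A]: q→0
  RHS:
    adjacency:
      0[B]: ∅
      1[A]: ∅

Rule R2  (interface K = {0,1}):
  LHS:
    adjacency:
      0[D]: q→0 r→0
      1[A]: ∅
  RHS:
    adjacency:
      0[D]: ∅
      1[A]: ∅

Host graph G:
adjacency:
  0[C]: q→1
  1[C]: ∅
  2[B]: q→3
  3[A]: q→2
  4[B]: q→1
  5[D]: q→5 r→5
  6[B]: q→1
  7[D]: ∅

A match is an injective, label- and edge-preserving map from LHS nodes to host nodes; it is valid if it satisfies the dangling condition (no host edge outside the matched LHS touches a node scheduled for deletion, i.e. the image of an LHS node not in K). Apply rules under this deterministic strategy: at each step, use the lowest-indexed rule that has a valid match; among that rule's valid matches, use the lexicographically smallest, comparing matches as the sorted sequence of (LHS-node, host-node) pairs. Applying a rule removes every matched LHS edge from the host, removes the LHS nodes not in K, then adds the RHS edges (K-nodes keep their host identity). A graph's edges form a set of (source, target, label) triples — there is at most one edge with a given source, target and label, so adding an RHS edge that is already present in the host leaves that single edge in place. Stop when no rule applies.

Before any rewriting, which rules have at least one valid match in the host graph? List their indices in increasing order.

R0: 2 valid matches — {0↦0, 1↦1, 2↦4, 3↦7}, {0↦0, 1↦1, 2↦6, 3↦7}
R1: 1 valid match — {0↦2, 1↦3}
R2: 1 valid match — {0↦5, 1↦3}

Answer: [R0,R1,R2]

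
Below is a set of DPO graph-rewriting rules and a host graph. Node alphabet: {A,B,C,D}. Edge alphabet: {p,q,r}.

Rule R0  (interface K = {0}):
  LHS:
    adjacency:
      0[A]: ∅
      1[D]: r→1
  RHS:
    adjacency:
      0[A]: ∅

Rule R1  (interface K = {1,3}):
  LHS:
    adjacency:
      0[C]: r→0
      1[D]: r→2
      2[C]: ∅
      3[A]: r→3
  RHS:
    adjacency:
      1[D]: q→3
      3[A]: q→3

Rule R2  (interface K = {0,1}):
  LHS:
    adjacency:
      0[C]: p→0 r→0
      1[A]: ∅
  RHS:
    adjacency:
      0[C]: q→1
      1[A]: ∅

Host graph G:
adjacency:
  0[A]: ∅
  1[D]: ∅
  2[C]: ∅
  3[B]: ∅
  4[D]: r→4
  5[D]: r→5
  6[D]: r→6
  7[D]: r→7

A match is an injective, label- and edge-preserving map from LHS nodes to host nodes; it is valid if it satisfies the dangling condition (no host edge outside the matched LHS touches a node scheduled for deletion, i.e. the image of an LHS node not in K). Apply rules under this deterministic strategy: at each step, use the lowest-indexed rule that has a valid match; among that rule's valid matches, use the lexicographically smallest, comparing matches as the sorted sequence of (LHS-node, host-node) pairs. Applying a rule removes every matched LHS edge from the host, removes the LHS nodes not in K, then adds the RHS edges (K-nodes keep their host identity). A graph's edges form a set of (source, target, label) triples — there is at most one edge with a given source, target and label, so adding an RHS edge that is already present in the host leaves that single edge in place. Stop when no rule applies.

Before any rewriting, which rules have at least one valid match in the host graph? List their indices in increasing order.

R0: 4 valid matches — {0↦0, 1↦4}, {0↦0, 1↦5}, {0↦0, 1↦6} (+1 more)
R1: no valid match — LHS pattern not found
R2: no valid match — LHS pattern not found

Answer: [R0]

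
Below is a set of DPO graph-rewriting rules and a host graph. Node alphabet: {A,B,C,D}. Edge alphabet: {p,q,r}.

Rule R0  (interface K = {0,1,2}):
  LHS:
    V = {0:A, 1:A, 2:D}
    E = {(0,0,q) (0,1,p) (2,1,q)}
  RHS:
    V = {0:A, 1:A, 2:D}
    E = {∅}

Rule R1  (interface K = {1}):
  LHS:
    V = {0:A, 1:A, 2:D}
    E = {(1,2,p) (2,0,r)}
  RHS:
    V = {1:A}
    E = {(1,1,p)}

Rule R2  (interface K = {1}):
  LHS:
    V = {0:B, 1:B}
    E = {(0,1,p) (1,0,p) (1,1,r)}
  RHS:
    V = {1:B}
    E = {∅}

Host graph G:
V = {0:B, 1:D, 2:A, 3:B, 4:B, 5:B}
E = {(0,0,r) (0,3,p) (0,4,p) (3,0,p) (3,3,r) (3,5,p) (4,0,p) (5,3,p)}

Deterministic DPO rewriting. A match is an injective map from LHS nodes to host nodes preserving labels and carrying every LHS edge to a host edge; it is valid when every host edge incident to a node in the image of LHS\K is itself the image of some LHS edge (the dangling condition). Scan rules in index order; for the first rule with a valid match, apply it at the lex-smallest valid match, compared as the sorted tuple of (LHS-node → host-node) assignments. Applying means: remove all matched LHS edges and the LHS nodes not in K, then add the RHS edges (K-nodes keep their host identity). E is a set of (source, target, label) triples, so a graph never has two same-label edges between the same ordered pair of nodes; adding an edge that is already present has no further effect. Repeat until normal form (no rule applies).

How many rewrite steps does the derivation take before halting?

start.  V:6 E:8  edges: 0-r->0 0-p->3 0-p->4 3-p->0 3-r->3 3-p->5 4-p->0 5-p->3
1. fire R2 via {0↦4, 1↦0}  →  V:5 E:5  edges: 0-p->3 3-p->0 3-r->3 3-p->5 5-p->3
2. fire R2 via {0↦0, 1↦3}  →  V:4 E:2  edges: 3-p->5 5-p->3
halt: no rule applies after step 2

Answer: 2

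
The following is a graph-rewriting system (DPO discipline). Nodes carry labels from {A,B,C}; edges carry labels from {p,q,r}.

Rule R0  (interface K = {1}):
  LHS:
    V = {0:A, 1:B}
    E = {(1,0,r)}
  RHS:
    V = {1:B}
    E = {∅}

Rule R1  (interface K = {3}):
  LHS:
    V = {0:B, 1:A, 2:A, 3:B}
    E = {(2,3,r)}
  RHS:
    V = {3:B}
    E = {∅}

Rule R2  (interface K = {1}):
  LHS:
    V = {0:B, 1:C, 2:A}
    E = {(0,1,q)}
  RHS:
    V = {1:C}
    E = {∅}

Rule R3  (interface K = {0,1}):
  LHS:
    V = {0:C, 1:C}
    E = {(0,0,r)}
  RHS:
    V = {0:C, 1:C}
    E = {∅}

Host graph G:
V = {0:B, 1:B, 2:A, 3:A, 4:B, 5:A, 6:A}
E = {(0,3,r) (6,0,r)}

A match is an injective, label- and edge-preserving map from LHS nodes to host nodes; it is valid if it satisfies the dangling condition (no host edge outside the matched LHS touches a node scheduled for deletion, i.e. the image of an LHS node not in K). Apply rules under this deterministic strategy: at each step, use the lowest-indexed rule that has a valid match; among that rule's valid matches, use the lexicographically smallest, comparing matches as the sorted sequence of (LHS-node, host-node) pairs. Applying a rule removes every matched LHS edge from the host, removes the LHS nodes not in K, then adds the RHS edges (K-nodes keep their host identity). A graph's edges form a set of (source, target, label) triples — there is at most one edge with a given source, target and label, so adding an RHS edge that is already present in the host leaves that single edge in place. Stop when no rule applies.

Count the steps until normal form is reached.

[0] host  ⇒  7 nodes, 2 edges  {0-r->3 6-r->0}
[1] R0 @ {0↦3, 1↦0}  ⇒  6 nodes, 1 edges  {6-r->0}
[2] R1 @ {0↦1, 1↦2, 2↦6, 3↦0}  ⇒  3 nodes, 0 edges  {∅}
final graph: no rule applies after step 2

Answer: 2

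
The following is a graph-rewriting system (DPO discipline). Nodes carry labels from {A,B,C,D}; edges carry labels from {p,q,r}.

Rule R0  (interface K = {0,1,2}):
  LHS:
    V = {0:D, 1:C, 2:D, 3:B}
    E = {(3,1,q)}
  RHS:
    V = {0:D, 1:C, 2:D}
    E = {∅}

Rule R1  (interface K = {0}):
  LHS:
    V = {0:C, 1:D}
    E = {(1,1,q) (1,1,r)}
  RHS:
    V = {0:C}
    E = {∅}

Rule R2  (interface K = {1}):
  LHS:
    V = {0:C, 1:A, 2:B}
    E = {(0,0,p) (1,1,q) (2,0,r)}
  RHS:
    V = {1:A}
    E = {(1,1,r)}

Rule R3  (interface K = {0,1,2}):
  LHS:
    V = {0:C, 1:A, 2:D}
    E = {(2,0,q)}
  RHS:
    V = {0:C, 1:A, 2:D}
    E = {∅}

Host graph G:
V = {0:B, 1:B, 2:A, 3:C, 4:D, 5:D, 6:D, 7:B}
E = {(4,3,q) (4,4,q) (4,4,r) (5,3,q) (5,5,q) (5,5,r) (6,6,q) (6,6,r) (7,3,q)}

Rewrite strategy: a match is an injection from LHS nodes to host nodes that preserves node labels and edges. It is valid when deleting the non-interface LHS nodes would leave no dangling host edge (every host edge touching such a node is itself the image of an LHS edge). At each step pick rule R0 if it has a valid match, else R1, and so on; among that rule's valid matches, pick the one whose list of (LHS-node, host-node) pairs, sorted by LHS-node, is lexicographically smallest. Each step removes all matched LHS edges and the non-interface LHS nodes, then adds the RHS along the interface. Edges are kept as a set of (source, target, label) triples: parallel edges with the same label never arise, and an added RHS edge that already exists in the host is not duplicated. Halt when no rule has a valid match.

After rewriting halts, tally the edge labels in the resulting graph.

Answer: (no edges)

Steps:
[0] host  ⇒  8 nodes, 9 edges  {4-q->3 4-q->4 4-r->4 5-q->3 5-q->5 5-r->5 6-q->6 6-r->6 7-q->3}
[1] R0 @ {0↦4, 1↦3, 2↦5, 3↦7}  ⇒  7 nodes, 8 edges  {4-q->3 4-q->4 4-r->4 5-q->3 5-q->5 5-r->5 6-q->6 6-r->6}
[2] R1 @ {0↦3, 1↦6}  ⇒  6 nodes, 6 edges  {4-q->3 4-q->4 4-r->4 5-q->3 5-q->5 5-r->5}
[3] R3 @ {0↦3, 1↦2, 2↦4}  ⇒  6 nodes, 5 edges  {4-q->4 4-r->4 5-q->3 5-q->5 5-r->5}
[4] R1 @ {0↦3, 1↦4}  ⇒  5 nodes, 3 edges  {5-q->3 5-q->5 5-r->5}
[5] R3 @ {0↦3, 1↦2, 2↦5}  ⇒  5 nodes, 2 edges  {5-q->5 5-r->5}
[6] R1 @ {0↦3, 1↦5}  ⇒  4 nodes, 0 edges  {∅}
halt: no rule applies after step 6
NF edges: []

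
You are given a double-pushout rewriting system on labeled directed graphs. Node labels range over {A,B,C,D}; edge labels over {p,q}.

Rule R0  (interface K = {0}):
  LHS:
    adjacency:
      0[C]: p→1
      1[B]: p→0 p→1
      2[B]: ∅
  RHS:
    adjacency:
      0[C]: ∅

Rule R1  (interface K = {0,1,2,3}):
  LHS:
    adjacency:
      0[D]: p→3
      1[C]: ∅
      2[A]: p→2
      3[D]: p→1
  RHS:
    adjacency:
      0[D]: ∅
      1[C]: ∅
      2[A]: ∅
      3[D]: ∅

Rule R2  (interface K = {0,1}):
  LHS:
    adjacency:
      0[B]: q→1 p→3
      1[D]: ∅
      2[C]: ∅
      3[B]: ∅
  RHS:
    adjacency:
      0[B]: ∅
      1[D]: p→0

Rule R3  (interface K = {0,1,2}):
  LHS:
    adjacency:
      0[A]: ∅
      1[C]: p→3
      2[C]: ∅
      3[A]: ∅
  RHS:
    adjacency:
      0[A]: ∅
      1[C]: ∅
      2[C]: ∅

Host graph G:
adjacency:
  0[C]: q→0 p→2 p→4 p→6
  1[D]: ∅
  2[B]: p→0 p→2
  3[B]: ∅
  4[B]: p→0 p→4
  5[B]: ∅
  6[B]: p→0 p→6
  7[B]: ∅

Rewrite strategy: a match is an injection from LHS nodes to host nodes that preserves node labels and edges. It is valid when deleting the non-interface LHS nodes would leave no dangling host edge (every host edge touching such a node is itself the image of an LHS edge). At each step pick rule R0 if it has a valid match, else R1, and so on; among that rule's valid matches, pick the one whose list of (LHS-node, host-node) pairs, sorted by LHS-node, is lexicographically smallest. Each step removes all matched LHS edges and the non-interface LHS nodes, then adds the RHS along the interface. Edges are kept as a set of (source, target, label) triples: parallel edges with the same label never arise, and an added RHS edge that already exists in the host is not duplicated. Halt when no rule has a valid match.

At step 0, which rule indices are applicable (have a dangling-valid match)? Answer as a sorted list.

R0: 9 valid matches — {0↦0, 1↦2, 2↦3}, {0↦0, 1↦2, 2↦5}, {0↦0, 1↦2, 2↦7} (+6 more)
R1: no valid match — LHS pattern not found
R2: no valid match — LHS pattern not found
R3: no valid match — LHS pattern not found

Answer: [R0]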